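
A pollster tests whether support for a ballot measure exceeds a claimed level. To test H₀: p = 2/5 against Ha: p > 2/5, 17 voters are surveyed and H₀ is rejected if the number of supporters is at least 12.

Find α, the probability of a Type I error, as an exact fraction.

Under H₀, Y ~ Binomial(17, 2/5), and α = P(Y ≥ 12).
Adding the binomial terms for j = 12 through 17 with p = 2/5 yields 8082735104/762939453125.

8082735104/762939453125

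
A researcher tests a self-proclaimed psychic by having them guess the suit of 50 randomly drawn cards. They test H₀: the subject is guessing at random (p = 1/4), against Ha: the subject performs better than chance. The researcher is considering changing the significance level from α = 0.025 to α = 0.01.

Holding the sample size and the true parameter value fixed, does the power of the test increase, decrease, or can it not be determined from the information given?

It decreases.

A smaller α moves the rejection region further into the tail. With the alternative true, more outcomes now fall outside the rejection region, so failing to reject becomes more likely.
Since power = 1 − β and β increases, power decreases.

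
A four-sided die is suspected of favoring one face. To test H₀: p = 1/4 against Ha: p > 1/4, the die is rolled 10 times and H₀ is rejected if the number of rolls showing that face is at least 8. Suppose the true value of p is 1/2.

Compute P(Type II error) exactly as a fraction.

121/128

A Type II error is failing to reject when Ha holds: with p = 1/2, β = P(X ≤ 7).
Equivalently, β = 1 − P(X ≥ 8) = 121/128.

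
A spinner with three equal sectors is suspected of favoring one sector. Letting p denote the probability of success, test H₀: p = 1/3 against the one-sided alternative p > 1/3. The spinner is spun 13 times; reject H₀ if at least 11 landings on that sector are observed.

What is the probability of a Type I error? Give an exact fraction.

113/531441

α = P(reject H₀ | H₀ true) = P(Y ≥ 11 | p = 1/3), with Y ~ Binomial(13, 1/3).
Summing C(13,j)(1/3)^j(2/3)^{13−j} for j = 11,…,13 gives 113/531441.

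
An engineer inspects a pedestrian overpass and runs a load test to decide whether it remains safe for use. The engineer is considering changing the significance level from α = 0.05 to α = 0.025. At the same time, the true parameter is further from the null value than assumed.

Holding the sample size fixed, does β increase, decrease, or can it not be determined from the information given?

The first change alone would make β increase; the second alone would make β decrease. Which effect dominates depends on the magnitudes, which are not given.

Cannot be determined from the information given.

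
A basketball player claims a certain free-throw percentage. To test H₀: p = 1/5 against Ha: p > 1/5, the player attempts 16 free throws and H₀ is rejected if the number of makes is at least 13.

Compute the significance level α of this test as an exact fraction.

Under H₀, S ~ Binomial(16, 1/5), and α = P(S ≥ 13).
Summing C(16,j)(1/5)^j(4/5)^{16−j} for j = 13,…,16 gives 1513/6103515625.

1513/6103515625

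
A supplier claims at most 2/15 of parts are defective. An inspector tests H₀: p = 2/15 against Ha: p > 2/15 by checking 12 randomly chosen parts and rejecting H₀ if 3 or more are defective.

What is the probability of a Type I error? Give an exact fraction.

Under H₀, K ~ Binomial(12, 2/15); the Type I error rate is P(K ≥ 3).
Via the complement, α = 1 − Σ_{j=0}^{2} C(12,j)(2/15)^j(13/15)^{12-j} = 5408352292624/25949267578125.

5408352292624/25949267578125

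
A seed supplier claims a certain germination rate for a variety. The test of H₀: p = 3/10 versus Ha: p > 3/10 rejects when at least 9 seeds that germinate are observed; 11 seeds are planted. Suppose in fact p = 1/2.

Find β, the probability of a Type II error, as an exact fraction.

1981/2048

A Type II error is failing to reject when Ha holds: with p = 1/2, β = P(Y ≤ 8).
Equivalently, β = 1 − P(Y ≥ 9) = 1981/2048.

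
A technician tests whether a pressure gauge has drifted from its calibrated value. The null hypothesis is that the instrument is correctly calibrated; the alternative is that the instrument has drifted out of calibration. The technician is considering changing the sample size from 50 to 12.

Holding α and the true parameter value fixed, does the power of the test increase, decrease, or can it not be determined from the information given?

It decreases.

Reducing n widens both sampling distributions, so the test has less ability to distinguish Ha from H₀.
Since power = 1 − β and β increases, power decreases.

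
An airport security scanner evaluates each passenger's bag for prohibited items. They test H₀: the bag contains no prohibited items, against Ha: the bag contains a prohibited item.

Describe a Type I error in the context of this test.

A Type I error would mean concluding that the bag contains a prohibited item when in fact the bag contains no prohibited items.

A Type I error is rejecting H₀ when H₀ is true.
Here that means flagging the bag for a manual search when actually the bag contains no prohibited items.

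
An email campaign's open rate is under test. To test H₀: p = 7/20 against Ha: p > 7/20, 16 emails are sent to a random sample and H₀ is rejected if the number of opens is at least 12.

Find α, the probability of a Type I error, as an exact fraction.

α = P(reject H₀ | H₀ true) = P(S ≥ 12 | p = 7/20), with S ~ Binomial(16, 7/20).
Adding the binomial terms for j = 12 through 16 with p = 7/20 yields 34138552149875229/26214400000000000000.

34138552149875229/26214400000000000000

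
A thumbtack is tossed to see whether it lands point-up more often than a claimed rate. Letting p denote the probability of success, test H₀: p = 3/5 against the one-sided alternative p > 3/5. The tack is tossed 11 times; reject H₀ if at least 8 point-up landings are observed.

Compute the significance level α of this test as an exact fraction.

The Type I error probability is α = P(S ≥ 8) computed under H₀, where S ~ Binomial(11, 3/5).
P(S ≥ 8) = Σ_{j=8}^{11} C(11,j)·(3/5)^j·(2/5)^{11-j} = 2893401/9765625.

2893401/9765625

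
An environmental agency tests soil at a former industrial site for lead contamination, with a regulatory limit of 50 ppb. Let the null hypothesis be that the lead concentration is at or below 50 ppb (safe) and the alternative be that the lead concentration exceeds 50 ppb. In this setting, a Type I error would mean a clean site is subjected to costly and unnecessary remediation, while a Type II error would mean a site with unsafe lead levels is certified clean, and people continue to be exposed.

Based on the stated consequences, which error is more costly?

Type II error

The Type II consequence (a site with unsafe lead levels is certified clean, and people continue to be exposed) is more severe than the Type I consequence (a clean site is subjected to costly and unnecessary remediation).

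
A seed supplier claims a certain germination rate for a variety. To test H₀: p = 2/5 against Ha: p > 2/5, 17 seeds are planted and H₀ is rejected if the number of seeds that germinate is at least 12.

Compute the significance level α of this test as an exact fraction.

α = P(reject H₀ | H₀ true) = P(X ≥ 12 | p = 2/5), with X ~ Binomial(17, 2/5).
Summing C(17,j)(2/5)^j(3/5)^{17−j} for j = 12,…,17 gives 8082735104/762939453125.

8082735104/762939453125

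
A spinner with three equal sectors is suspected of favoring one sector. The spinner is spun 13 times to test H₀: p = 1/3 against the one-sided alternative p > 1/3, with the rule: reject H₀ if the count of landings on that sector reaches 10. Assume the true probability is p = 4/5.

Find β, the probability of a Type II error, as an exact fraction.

61688401/244140625

Under the alternative p = 4/5, K ~ Binomial(13, 4/5); β is the probability the test does not reject, P(K < 10).
Adding the binomial probabilities P(K=0)+…+P(K=9) at p = 4/5 gives 61688401/244140625.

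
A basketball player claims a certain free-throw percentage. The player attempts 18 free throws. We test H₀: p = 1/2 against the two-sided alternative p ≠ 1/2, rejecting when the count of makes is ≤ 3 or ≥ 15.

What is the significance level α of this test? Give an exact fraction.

247/32768

α = P(X ≤ 3 or X ≥ 15 | p = 1/2), X ~ Binomial(18, 1/2).
By symmetry, α = 2·P(X ≤ 3) = 2·(1 + 18 + 153 + 816)/262144 = 1976/262144 = 247/32768.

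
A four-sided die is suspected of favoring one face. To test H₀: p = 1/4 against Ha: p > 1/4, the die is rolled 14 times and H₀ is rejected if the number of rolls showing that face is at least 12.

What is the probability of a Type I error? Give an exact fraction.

431/134217728

The Type I error probability is α = P(X ≥ 12) computed under H₀, where X ~ Binomial(14, 1/4).
Adding the binomial terms for j = 12 through 14 with p = 1/4 yields 431/134217728.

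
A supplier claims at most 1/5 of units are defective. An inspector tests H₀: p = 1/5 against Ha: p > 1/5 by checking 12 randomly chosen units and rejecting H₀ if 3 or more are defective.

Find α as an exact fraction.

The significance level is the probability, assuming p = 1/5, of seeing 3 or more defectives in 12 draws.
α = 1 − P(K ≤ 2) = 1 − 27262976/48828125 = 21565149/48828125.

21565149/48828125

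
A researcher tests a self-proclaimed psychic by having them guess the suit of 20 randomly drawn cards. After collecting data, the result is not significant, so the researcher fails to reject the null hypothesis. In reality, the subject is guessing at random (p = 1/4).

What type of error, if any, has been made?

No error (correct decision).

The conventional null hypothesis here is that the subject is guessing at random (p = 1/4).
The test retained a true H₀ — the decision matches the true state.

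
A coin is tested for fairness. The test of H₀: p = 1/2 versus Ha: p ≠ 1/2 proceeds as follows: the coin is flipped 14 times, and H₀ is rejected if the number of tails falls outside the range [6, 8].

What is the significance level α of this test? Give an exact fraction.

3473/8192

Under H₀, S ~ Binomial(14, 1/2); α is the probability of landing in either tail, P(S ≤ 5) + P(S ≥ 9).
By symmetry, α = 2·P(S ≤ 5) = 2·(1 + 14 + 91 + 364 + 1001 + 2002)/16384 = 6946/16384 = 3473/8192.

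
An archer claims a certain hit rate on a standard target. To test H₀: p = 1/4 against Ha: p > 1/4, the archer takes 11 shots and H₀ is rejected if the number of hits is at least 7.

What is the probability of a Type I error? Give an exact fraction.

15857/2097152

Under H₀, X ~ Binomial(11, 1/4), and α = P(X ≥ 7).
P(X ≥ 7) = Σ_{j=7}^{11} C(11,j)·(1/4)^j·(3/4)^{11-j} = 15857/2097152.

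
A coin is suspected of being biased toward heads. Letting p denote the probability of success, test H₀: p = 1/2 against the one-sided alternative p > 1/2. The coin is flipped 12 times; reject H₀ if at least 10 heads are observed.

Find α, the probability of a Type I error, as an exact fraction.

79/4096

α = P(reject H₀ | H₀ true) = P(Y ≥ 10 | p = 1/2), with Y ~ Binomial(12, 1/2).
P(Y ≥ 10) = [C(12,10) + C(12,11) + C(12,12)] / 2^12 = (66 + 12 + 1) / 4096 = 79/4096.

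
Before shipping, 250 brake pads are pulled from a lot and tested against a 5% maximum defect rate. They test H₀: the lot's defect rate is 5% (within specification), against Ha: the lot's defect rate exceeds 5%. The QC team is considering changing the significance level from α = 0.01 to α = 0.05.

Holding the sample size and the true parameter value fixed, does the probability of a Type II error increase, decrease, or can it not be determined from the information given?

It decreases.

With a larger α the critical value moves toward the center, so more of the Ha sampling distribution lies in the rejection region.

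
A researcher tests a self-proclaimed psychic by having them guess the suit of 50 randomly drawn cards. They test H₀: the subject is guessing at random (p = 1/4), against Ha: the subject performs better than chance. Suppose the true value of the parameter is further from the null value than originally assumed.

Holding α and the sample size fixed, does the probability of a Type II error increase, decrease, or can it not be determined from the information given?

It decreases.

A larger true effect moves the Ha sampling distribution further from the H₀ critical value, making rejection more likely when Ha is true.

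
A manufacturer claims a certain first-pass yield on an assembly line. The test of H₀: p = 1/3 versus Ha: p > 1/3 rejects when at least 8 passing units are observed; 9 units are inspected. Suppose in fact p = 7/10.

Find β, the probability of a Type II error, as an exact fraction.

401998383/500000000

β = P(fail to reject H₀ | Ha true) = P(S ≤ 7 | p = 7/10), S ~ Binomial(9, 7/10).
Summing C(9,j)·(7/10)^j·(3/10)^{9-j} for j = 0..7 gives 401998383/500000000.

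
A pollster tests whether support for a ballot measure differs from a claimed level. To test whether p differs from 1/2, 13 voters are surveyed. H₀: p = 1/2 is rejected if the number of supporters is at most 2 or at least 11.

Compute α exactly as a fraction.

α = P(S ≤ 2 or S ≥ 11 | p = 1/2), S ~ Binomial(13, 1/2).
Each tail has probability (1 + 13 + 78)/8192; doubling gives α = 184/8192 = 23/1024.

23/1024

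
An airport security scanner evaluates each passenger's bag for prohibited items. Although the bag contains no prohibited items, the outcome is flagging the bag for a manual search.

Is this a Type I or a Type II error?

The null hypothesis here is that the bag contains no prohibited items.
'Flagging the bag for a manual search' corresponds to rejecting H₀.
H₀ was rejected but H₀ is true — a Type I error (false positive).

Type I error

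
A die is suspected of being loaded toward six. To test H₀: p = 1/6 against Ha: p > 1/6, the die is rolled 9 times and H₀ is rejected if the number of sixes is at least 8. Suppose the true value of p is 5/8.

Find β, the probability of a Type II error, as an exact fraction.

A Type II error is failing to reject when Ha holds: with p = 5/8, β = P(Y ≤ 7).
Adding the binomial probabilities P(Y=0)+…+P(Y=7) at p = 5/8 gives 3803679/4194304.

3803679/4194304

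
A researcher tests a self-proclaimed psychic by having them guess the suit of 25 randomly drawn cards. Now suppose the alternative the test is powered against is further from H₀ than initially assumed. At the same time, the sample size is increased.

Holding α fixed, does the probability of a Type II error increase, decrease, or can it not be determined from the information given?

A bigger departure from H₀ is easier for the test to detect, so it fails to reject less often. A larger sample reduces the standard error, pulling the sampling distribution under Ha further from the non-rejection region. Both changes push β in the same direction.

It decreases.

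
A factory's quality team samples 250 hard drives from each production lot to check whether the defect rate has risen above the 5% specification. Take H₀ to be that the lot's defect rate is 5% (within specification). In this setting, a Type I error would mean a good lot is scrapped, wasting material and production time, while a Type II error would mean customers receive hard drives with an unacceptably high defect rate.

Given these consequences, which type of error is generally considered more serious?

The Type II consequence (customers receive hard drives with an unacceptably high defect rate) is more severe than the Type I consequence (a good lot is scrapped, wasting material and production time).

Type II error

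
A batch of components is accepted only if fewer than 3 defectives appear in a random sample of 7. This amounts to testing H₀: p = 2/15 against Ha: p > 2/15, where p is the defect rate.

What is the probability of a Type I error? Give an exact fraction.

623128/11390625

α = P(reject H₀ | H₀ true) = P(X ≥ 3 | p = 2/15), X ~ Binomial(7, 2/15).
Via the complement, α = 1 − Σ_{j=0}^{2} C(7,j)(2/15)^j(13/15)^{7-j} = 623128/11390625.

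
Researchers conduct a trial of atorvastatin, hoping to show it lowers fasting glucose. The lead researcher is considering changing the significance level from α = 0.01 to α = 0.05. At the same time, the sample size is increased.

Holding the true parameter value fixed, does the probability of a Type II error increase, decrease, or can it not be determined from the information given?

It decreases.

Relaxing α lowers the evidence threshold; under Ha, outcomes that previously fell short now trigger rejection. More data shrinks sampling variability; the test statistic under Ha concentrates further from the null value, making rejection more likely. Both changes push β in the same direction.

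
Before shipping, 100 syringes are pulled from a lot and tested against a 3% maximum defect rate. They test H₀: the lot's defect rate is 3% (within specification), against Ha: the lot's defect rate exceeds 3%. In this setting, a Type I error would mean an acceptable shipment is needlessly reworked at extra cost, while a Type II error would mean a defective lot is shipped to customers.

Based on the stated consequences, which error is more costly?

Type II error

The Type II consequence (a defective lot is shipped to customers) is more severe than the Type I consequence (an acceptable shipment is needlessly reworked at extra cost).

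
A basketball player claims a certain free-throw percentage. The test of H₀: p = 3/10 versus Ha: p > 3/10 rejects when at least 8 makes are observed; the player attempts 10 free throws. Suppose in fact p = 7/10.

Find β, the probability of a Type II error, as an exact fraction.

771521517/1250000000

Under the alternative p = 7/10, X ~ Binomial(10, 7/10); β is the probability the test does not reject, P(X < 8).
Equivalently, β = 1 − P(X ≥ 8) = 771521517/1250000000.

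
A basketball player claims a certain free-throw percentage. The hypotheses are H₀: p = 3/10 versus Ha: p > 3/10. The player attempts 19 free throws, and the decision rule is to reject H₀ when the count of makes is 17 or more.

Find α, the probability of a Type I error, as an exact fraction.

1134754612281/10000000000000000000

α = P(reject H₀ | H₀ true) = P(K ≥ 17 | p = 3/10), with K ~ Binomial(19, 3/10).
Adding the binomial terms for j = 17 through 19 with p = 3/10 yields 1134754612281/10000000000000000000.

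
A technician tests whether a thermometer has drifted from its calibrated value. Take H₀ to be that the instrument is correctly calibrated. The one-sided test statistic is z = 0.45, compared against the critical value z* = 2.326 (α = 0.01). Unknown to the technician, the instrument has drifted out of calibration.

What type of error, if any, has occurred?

Type II error

Since z = 0.45 ≤ z* = 2.326, H₀ is not rejected.
H₀ is false (actually the instrument has drifted out of calibration).
Failing to reject a false H₀ is a Type II error.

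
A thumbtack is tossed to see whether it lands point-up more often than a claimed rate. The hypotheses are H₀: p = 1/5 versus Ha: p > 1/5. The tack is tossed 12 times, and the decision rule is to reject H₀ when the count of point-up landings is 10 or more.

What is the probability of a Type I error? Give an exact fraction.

221/48828125

α = P(reject H₀ | H₀ true) = P(Y ≥ 10 | p = 1/5), with Y ~ Binomial(12, 1/5).
Adding the binomial terms for j = 10 through 12 with p = 1/5 yields 221/48828125.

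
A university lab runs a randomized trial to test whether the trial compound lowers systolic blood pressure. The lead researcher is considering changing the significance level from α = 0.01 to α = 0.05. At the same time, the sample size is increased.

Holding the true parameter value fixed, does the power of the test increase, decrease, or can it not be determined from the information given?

It increases.

Relaxing α lowers the evidence threshold; under Ha, outcomes that previously fell short now trigger rejection. Increasing n separates the H₀ and Ha sampling distributions, so under Ha fewer outcomes land in the acceptance region. Both changes push β in the same direction.
Since power = 1 − β and β decreases, power increases.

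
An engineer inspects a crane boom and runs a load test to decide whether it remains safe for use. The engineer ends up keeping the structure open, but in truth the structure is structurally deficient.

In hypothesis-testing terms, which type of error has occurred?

The null hypothesis here is that the structure meets the required load capacity (safe).
'Keeping the structure open' corresponds to failing to reject H₀.
H₀ was not rejected but H₀ is false — a Type II error (false negative).

Type II error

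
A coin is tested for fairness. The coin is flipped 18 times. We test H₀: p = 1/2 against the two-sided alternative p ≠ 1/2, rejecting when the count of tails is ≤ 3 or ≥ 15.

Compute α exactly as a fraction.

247/32768

α = P(S ≤ 3 or S ≥ 15 | p = 1/2), S ~ Binomial(18, 1/2).
The two tails are symmetric, so α = 2·(1 + 18 + 153 + 816)/2^18 = 1976/262144 = 247/32768.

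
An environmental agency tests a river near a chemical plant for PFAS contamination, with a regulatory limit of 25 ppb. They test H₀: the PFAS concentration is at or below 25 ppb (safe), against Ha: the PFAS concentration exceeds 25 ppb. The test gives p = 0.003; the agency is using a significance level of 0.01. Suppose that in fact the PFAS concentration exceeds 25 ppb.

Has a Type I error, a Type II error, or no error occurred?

No error (correct decision).

Since p = 0.003 < α = 0.01, H₀ is rejected.
H₀ is false (actually the PFAS concentration exceeds 25 ppb).
The decision matches the true state — no error.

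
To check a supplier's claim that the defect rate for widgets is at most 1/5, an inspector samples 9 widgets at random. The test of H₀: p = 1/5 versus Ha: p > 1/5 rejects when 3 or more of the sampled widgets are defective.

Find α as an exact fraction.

The significance level is the probability, assuming p = 1/5, of seeing 3 or more defectives in 9 draws.
Via the complement, α = 1 − Σ_{j=0}^{2} C(9,j)(1/5)^j(4/5)^{9-j} = 511333/1953125.

511333/1953125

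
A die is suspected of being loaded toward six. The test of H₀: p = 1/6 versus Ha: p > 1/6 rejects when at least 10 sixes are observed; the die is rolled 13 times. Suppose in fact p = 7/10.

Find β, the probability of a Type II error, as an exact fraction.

579394354239/1000000000000

β = P(fail to reject H₀ | Ha true) = P(Y ≤ 9 | p = 7/10), Y ~ Binomial(13, 7/10).
Equivalently, β = 1 − P(Y ≥ 10) = 579394354239/1000000000000.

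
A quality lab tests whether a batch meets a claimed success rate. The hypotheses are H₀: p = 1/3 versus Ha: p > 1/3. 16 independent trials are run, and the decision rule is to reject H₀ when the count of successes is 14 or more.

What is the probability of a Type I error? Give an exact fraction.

19/1594323

The Type I error probability is α = P(K ≥ 14) computed under H₀, where K ~ Binomial(16, 1/3).
Adding the binomial terms for j = 14 through 16 with p = 1/3 yields 19/1594323.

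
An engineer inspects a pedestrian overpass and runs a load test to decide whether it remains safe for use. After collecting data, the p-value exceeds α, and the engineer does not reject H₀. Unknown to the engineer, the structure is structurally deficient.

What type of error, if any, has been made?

The conventional null hypothesis here is that the structure meets the required load capacity (safe).
H₀ was not rejected, but H₀ is actually false.
Failing to reject a false null hypothesis is a Type II error (false negative).

Type II error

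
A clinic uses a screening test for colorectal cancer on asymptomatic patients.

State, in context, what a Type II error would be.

With the conventional null hypothesis that the patient does not have colorectal cancer:
A Type II error is failing to reject H₀ when H₀ is false.
Here that means clearing the patient as negative when actually the patient has colorectal cancer.

A Type II error would mean concluding that the patient does not have colorectal cancer (or at least failing to establish that the patient has colorectal cancer) when in fact the patient has colorectal cancer.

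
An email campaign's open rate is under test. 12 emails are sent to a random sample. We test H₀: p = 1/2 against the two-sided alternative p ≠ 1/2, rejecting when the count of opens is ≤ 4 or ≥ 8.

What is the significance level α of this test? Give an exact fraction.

The significance level is the null-hypothesis probability of the rejection region {≤4} ∪ {≥8}.
The two tails are symmetric, so α = 2·(1 + 12 + 66 + 220 + 495)/2^12 = 1588/4096 = 397/1024.

397/1024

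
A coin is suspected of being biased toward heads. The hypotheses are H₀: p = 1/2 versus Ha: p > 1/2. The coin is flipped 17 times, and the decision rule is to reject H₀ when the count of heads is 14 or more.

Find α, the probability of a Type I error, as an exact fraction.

The Type I error probability is α = P(K ≥ 14) computed under H₀, where K ~ Binomial(17, 1/2).
Summing the upper tail: (680 + 136 + 17 + 1) / 2^17 = 834/131072 = 417/65536.

417/65536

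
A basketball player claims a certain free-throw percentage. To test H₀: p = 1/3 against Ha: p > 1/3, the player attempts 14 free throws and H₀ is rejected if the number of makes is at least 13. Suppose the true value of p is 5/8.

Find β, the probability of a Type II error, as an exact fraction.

Under the alternative p = 5/8, K ~ Binomial(14, 5/8); β is the probability the test does not reject, P(K < 13).
Adding the binomial probabilities P(K=0)+…+P(K=12) at p = 5/8 gives 4340673464229/4398046511104.

4340673464229/4398046511104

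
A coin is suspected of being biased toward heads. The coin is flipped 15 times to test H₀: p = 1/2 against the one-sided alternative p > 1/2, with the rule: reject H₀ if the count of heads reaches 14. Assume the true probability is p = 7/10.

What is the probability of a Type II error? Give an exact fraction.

Under the alternative p = 7/10, Y ~ Binomial(15, 7/10); β is the probability the test does not reject, P(Y < 14).
Equivalently, β = 1 − P(Y ≥ 14) = 241183100052963/250000000000000.

241183100052963/250000000000000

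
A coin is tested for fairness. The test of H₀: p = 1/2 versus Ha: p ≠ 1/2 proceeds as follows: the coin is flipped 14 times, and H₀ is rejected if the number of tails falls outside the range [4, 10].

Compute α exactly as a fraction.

235/4096

α = P(S ≤ 3 or S ≥ 11 | p = 1/2), S ~ Binomial(14, 1/2).
By symmetry, α = 2·P(S ≤ 3) = 2·(1 + 14 + 91 + 364)/16384 = 940/16384 = 235/4096.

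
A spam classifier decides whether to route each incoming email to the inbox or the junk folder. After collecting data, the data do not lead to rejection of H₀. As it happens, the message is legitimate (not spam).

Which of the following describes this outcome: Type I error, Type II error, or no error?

The conventional null hypothesis here is that the message is legitimate (not spam).
The test retained a true H₀ — the decision matches the true state.

Neither — the decision is correct.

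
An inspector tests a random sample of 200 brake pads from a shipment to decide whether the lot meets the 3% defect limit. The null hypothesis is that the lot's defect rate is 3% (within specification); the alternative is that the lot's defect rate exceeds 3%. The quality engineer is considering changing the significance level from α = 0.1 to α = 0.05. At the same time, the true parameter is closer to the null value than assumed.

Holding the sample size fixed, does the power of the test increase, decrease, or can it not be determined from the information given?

Lowering α raises the bar for rejection; under Ha, the test now fails to reject on outcomes it previously would have rejected. A smaller departure from H₀ means the test statistic under Ha is distributed closer to where it would be under H₀; rejection becomes less likely. Both changes push β in the same direction.
Since power = 1 − β and β increases, power decreases.

It decreases.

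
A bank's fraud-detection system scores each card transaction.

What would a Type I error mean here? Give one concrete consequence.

A Type I error would mean concluding that the transaction is fraudulent when in fact the transaction is legitimate. Consequence: a legitimate purchase is declined and the customer's card is frozen.

With the conventional null hypothesis that the transaction is legitimate:
A Type I error is rejecting H₀ when H₀ is true.
Here that means blocking the transaction and freezing the card when actually the transaction is legitimate.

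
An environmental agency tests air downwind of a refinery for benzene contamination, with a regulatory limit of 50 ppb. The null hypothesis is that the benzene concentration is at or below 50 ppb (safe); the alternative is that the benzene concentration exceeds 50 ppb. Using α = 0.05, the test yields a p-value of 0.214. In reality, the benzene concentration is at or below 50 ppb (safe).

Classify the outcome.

Neither — the decision is correct.

Since p = 0.214 ≥ α = 0.05, H₀ is not rejected.
H₀ is true (actually the benzene concentration is at or below 50 ppb (safe)).
The decision matches the true state — no error.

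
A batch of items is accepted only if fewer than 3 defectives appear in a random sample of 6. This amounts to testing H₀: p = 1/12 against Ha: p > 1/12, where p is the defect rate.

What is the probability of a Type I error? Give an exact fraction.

Under H₀, K ~ Binomial(6, 1/12); the Type I error rate is P(K ≥ 3).
α = 1 − P(K ≤ 2) = 1 − 1478741/1492992 = 14251/1492992.

14251/1492992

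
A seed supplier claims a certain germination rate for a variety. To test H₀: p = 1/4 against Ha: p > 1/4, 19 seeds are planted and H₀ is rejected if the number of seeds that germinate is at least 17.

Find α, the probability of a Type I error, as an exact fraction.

1597/274877906944

The Type I error probability is α = P(K ≥ 17) computed under H₀, where K ~ Binomial(19, 1/4).
P(K ≥ 17) = Σ_{j=17}^{19} C(19,j)·(1/4)^j·(3/4)^{19-j} = 1597/274877906944.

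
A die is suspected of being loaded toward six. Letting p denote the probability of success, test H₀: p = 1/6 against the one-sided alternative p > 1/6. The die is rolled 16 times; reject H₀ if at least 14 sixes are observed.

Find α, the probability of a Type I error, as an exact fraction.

α = P(reject H₀ | H₀ true) = P(K ≥ 14 | p = 1/6), with K ~ Binomial(16, 1/6).
Adding the binomial terms for j = 14 through 16 with p = 1/6 yields 1027/940369969152.

1027/940369969152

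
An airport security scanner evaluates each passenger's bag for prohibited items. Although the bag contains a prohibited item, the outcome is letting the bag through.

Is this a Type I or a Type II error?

Type II error

The null hypothesis here is that the bag contains no prohibited items.
'Letting the bag through' corresponds to failing to reject H₀.
H₀ was not rejected but H₀ is false — a Type II error (false negative).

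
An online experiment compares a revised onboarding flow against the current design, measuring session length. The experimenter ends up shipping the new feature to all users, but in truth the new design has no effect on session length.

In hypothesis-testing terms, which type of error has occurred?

Type I error

The null hypothesis here is that the new design has no effect on session length.
'Shipping the new feature to all users' corresponds to rejecting H₀.
H₀ was rejected but H₀ is true — a Type I error (false positive).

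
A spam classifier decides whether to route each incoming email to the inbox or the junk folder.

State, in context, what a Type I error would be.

A Type I error would mean concluding that the message is spam when in fact the message is legitimate (not spam).

With the conventional null hypothesis that the message is legitimate (not spam):
A Type I error is rejecting H₀ when H₀ is true.
Here that means sending the message to the spam folder when actually the message is legitimate (not spam).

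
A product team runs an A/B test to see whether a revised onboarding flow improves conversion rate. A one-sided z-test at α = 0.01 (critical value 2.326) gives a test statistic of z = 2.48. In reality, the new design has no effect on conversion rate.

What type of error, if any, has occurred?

The conventional null hypothesis is that the new design has no effect on conversion rate.
Since z = 2.48 > z* = 2.326, H₀ is rejected.
H₀ is true (actually the new design has no effect on conversion rate).
Rejecting a true H₀ is a Type I error.

Type I error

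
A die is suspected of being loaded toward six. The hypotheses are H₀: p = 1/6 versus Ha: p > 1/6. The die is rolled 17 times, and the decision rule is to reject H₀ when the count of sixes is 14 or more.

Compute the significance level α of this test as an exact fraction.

Under H₀, X ~ Binomial(17, 1/6), and α = P(X ≥ 14).
P(X ≥ 14) = Σ_{j=14}^{17} C(17,j)·(1/6)^j·(5/6)^{17-j} = 44243/8463329722368.

44243/8463329722368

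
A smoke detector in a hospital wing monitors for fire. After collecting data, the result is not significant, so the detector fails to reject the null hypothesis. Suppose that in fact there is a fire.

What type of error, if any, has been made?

Type II error

The conventional null hypothesis here is that there is no fire.
H₀ was not rejected, but H₀ is actually false.
Failing to reject a false null hypothesis is a Type II error (false negative).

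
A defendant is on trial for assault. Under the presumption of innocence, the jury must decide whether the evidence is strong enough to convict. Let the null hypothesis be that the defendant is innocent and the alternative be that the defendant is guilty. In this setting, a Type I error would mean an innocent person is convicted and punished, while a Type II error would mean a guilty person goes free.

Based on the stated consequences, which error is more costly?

Type I error

The Type I consequence (an innocent person is convicted and punished) is more severe than the Type II consequence (a guilty person goes free).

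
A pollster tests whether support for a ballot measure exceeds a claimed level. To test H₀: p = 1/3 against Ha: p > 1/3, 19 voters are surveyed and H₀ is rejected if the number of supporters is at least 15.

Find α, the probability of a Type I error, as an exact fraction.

α = P(reject H₀ | H₀ true) = P(S ≥ 15 | p = 1/3), with S ~ Binomial(19, 1/3).
P(S ≥ 15) = Σ_{j=15}^{19} C(19,j)·(1/3)^j·(2/3)^{19-j} = 23497/387420489.

23497/387420489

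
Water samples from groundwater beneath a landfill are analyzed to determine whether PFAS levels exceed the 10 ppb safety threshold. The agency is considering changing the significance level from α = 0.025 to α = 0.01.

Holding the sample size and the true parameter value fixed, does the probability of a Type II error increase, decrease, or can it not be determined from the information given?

Tightening α shrinks the rejection region. When Ha holds, fewer sample outcomes clear the stricter threshold, so more fall in the acceptance region.

It increases.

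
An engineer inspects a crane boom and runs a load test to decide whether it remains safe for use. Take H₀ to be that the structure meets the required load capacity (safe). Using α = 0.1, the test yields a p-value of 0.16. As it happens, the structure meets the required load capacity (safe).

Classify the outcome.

Since p = 0.16 ≥ α = 0.1, H₀ is not rejected.
H₀ is true (actually the structure meets the required load capacity (safe)).
The decision matches the true state — no error.

No error — this is a correct decision.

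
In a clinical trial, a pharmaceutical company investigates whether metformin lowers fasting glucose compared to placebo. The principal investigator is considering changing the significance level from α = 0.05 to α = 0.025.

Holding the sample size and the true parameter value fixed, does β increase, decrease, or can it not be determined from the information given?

It increases.

Tightening α shrinks the rejection region. When Ha holds, fewer sample outcomes clear the stricter threshold, so more fall in the acceptance region.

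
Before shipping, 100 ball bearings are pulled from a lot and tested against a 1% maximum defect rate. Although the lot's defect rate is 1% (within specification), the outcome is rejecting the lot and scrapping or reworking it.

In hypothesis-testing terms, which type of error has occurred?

The null hypothesis here is that the lot's defect rate is 1% (within specification).
'Rejecting the lot and scrapping or reworking it' corresponds to rejecting H₀.
H₀ was rejected but H₀ is true — a Type I error (false positive).

Type I error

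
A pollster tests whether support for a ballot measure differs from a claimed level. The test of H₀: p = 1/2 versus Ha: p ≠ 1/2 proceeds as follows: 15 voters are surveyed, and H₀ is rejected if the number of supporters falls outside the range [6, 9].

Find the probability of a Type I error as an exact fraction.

309/1024

α = P(X ≤ 5 or X ≥ 10 | p = 1/2), X ~ Binomial(15, 1/2).
The two tails are symmetric, so α = 2·(1 + 15 + 105 + 455 + 1365 + 3003)/2^15 = 9888/32768 = 309/1024.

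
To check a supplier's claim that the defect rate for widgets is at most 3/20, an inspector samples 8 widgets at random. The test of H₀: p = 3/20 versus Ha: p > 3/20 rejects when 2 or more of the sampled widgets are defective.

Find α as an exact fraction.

8776114407/25600000000

Under H₀, X ~ Binomial(8, 3/20); the Type I error rate is P(X ≥ 2).
α = 1 − P(X ≤ 1) = 1 − 16823885593/25600000000 = 8776114407/25600000000.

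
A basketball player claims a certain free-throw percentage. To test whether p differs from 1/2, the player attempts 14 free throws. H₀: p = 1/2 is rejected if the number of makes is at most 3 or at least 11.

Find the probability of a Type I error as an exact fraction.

The significance level is the null-hypothesis probability of the rejection region {≤3} ∪ {≥11}.
By symmetry, α = 2·P(X ≤ 3) = 2·(1 + 14 + 91 + 364)/16384 = 940/16384 = 235/4096.

235/4096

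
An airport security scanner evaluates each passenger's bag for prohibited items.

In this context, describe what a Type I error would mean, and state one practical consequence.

With the conventional null hypothesis that the bag contains no prohibited items:
A Type I error is rejecting H₀ when H₀ is true.
Here that means flagging the bag for a manual search when actually the bag contains no prohibited items.

A Type I error would mean concluding that the bag contains a prohibited item when in fact the bag contains no prohibited items. Consequence: a harmless bag is searched, delaying the passenger.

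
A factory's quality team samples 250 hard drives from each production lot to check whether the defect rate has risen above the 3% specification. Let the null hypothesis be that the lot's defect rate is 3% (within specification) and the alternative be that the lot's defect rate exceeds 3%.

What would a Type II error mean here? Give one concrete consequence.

A Type II error would mean concluding that the lot's defect rate is 3% (within specification) (or at least failing to establish that the lot's defect rate exceeds 3%) when in fact the lot's defect rate exceeds 3%. Consequence: customers receive hard drives with an unacceptably high defect rate.

A Type II error is failing to reject H₀ when H₀ is false.
Here that means accepting the lot and shipping it when actually the lot's defect rate exceeds 3%.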